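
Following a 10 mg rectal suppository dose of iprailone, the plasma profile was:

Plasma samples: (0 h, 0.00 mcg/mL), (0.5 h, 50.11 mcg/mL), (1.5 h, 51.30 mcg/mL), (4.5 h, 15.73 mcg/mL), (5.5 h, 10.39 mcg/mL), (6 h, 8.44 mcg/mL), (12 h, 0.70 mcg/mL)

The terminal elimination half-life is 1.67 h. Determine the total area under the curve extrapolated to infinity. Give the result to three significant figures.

AUC = 211 mcg/mL·h

Trapezoidal AUC_0→12:
  [0→0.5]: (0.00+50.11)/2 × 0.5 = 12.5275
  [0.5→1.5]: (50.11+51.30)/2 × 1 = 50.705
  [1.5→4.5]: (51.30+15.73)/2 × 3 = 100.545
  [4.5→5.5]: (15.73+10.39)/2 × 1 = 13.06
  [5.5→6]: (10.39+8.44)/2 × 0.5 = 4.7075
  [6→12]: (8.44+0.70)/2 × 6 = 27.42
  Sum = 208.965 mcg/mL·h
k_e = ln2 / t½ = 0.693147 / 1.67 = 0.4151 h^-1
Extrapolated tail: C_last / k_e = 0.70 / 0.4151 = 1.686
AUC_0→∞ = 208.965 + 1.686 = 210.651 mcg/mL·h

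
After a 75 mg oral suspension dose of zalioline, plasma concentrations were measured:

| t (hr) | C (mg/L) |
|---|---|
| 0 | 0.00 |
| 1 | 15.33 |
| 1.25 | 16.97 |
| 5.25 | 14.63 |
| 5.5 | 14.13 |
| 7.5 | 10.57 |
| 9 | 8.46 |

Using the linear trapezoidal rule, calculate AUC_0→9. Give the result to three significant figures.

AUC = 117 mg/L·hr

Trapezoidal AUC_0→9:
  [0→1]: (0.00+15.33)/2 × 1 = 7.665
  [1→1.25]: (15.33+16.97)/2 × 0.25 = 4.0375
  [1.25→5.25]: (16.97+14.63)/2 × 4 = 63.2
  [5.25→5.5]: (14.63+14.13)/2 × 0.25 = 3.595
  [5.5→7.5]: (14.13+10.57)/2 × 2 = 24.7
  [7.5→9]: (10.57+8.46)/2 × 1.5 = 14.2725
  Sum = 117.47 mg/L·hr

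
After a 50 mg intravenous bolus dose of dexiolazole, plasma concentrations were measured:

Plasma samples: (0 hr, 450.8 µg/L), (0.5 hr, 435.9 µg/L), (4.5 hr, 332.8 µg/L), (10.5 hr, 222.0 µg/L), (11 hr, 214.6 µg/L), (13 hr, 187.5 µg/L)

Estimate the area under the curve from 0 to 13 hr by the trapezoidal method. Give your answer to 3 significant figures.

AUC = 3930 µg/L·hr

Trapezoidal AUC_0→13:
  [0→0.5]: (450.8+435.9)/2 × 0.5 = 221.675
  [0.5→4.5]: (435.9+332.8)/2 × 4 = 1537.4
  [4.5→10.5]: (332.8+222.0)/2 × 6 = 1664.4
  [10.5→11]: (222.0+214.6)/2 × 0.5 = 109.15
  [11→13]: (214.6+187.5)/2 × 2 = 402.1
  Sum = 3934.725 µg/L·hr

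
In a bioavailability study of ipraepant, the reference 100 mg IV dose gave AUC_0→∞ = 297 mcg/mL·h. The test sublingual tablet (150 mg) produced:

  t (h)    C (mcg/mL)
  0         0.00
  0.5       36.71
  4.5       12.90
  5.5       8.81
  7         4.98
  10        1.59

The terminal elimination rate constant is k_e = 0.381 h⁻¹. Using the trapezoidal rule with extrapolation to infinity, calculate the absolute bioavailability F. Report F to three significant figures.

Trapezoidal AUC_0→10 (sublingual tablet):
  [0→0.5]: (0.00+36.71)/2 × 0.5 = 9.1775
  [0.5→4.5]: (36.71+12.90)/2 × 4 = 99.22
  [4.5→5.5]: (12.90+8.81)/2 × 1 = 10.855
  [5.5→7]: (8.81+4.98)/2 × 1.5 = 10.3425
  [7→10]: (4.98+1.59)/2 × 3 = 9.855
  Sum = 139.45 mcg/mL·h
Tail: C_last/k_e = 1.59/0.381 = 4.173
AUC_0→∞ (sublingual tablet) = 139.45 + 4.173 = 143.623 mcg/mL·h
F = (AUC_ev/D_ev)/(AUC_iv/D_iv) = (143.623/150)/(297/100) = 0.957487/2.97 = 0.3224

F = 0.322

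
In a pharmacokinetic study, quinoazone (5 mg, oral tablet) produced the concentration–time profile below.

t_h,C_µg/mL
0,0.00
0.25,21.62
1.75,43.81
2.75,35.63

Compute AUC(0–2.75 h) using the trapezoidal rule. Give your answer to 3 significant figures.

AUC = 91.5 µg/mL·h

Trapezoidal AUC_0→2.75:
  [0→0.25]: (0.00+21.62)/2 × 0.25 = 2.7025
  [0.25→1.75]: (21.62+43.81)/2 × 1.5 = 49.0725
  [1.75→2.75]: (43.81+35.63)/2 × 1 = 39.72
  Sum = 91.495 µg/mL·h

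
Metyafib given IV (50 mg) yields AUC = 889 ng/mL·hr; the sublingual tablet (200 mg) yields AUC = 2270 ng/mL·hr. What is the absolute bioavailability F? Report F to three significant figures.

F = (AUC_ev / D_ev) / (AUC_iv / D_iv)
  = (2270/200) / (889/50)
  = 11.35 / 17.78 = 0.6384

F = 0.638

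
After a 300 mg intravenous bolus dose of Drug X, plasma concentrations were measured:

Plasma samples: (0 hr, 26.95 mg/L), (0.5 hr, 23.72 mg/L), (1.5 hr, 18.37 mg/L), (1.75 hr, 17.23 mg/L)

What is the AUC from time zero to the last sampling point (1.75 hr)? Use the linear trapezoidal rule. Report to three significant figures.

Trapezoidal AUC_0→1.75:
  [0→0.5]: (26.95+23.72)/2 × 0.5 = 12.6675
  [0.5→1.5]: (23.72+18.37)/2 × 1 = 21.045
  [1.5→1.75]: (18.37+17.23)/2 × 0.25 = 4.45
  Sum = 38.1625 mg/L·hr

AUC = 38.2 mg/L·hr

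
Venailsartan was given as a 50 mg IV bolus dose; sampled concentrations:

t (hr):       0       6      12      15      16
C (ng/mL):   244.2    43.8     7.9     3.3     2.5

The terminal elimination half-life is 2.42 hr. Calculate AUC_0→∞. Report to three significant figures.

AUC = 1050 ng/mL·hr

Trapezoidal AUC_0→16:
  [0→6]: (244.2+43.8)/2 × 6 = 864.0
  [6→12]: (43.8+7.9)/2 × 6 = 155.1
  [12→15]: (7.9+3.3)/2 × 3 = 16.8
  [15→16]: (3.3+2.5)/2 × 1 = 2.9
  Sum = 1038.8 ng/mL·hr
k_e = ln2 / t½ = 0.693147 / 2.42 = 0.2864 hr^-1
Extrapolated tail: C_last / k_e = 2.5 / 0.2864 = 8.729
AUC_0→∞ = 1038.8 + 8.729 = 1047.529 ng/mL·hr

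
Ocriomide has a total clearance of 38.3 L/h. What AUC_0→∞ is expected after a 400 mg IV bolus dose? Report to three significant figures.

AUC = 10.4 mg/L·h

AUC_0→∞ = Dose_iv / CL
        = 400 / 38.3 = 10.4439 mg/L·h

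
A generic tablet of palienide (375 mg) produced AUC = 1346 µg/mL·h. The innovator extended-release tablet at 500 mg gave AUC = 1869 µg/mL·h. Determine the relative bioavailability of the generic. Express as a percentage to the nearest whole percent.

F_rel = 96%

F_rel = (AUC_test/D_test) / (AUC_ref/D_ref)
      = (1346/375) / (1869/500)
      = 3.58933 / 3.738 = 0.9602 = 96.02%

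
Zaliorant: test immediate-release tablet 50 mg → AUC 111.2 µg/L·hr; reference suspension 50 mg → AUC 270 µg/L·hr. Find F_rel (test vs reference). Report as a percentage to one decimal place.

F_rel = (AUC_test/D_test) / (AUC_ref/D_ref)
      = (111.2/50) / (270/50)
      = 2.224 / 5.4 = 0.4119 = 41.19%

F_rel = 41.2%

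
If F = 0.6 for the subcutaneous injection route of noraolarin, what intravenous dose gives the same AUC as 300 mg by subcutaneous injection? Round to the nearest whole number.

D_iv = 180 mg

Systemic exposure from an extravascular dose = F × D_ev, so the equivalent IV dose is F × D_ev.
D_iv = F × D_ev = 0.6 × 300 = 180 mg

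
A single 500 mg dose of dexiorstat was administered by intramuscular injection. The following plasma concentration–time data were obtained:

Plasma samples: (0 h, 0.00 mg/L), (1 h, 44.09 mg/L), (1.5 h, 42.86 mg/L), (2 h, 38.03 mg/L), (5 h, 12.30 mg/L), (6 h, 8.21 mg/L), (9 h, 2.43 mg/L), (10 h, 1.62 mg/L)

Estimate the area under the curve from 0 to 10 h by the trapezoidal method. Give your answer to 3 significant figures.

Trapezoidal AUC_0→10:
  [0→1]: (0.00+44.09)/2 × 1 = 22.045
  [1→1.5]: (44.09+42.86)/2 × 0.5 = 21.7375
  [1.5→2]: (42.86+38.03)/2 × 0.5 = 20.2225
  [2→5]: (38.03+12.30)/2 × 3 = 75.495
  [5→6]: (12.30+8.21)/2 × 1 = 10.255
  [6→9]: (8.21+2.43)/2 × 3 = 15.96
  [9→10]: (2.43+1.62)/2 × 1 = 2.025
  Sum = 167.74 mg/L·h

AUC = 168 mg/L·h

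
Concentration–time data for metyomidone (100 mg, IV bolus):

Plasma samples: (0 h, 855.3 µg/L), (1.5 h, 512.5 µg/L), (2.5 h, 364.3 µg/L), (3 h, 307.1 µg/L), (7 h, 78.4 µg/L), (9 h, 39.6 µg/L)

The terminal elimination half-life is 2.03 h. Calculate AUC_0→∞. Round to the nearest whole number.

AUC = 2637 µg/L·h

Trapezoidal AUC_0→9:
  [0→1.5]: (855.3+512.5)/2 × 1.5 = 1025.85
  [1.5→2.5]: (512.5+364.3)/2 × 1 = 438.4
  [2.5→3]: (364.3+307.1)/2 × 0.5 = 167.85
  [3→7]: (307.1+78.4)/2 × 4 = 771.0
  [7→9]: (78.4+39.6)/2 × 2 = 118.0
  Sum = 2521.1 µg/L·h
k_e = ln2 / t½ = 0.693147 / 2.03 = 0.3415 h^-1
Extrapolated tail: C_last / k_e = 39.6 / 0.3415 = 115.959
AUC_0→∞ = 2521.1 + 115.959 = 2637.059 µg/L·h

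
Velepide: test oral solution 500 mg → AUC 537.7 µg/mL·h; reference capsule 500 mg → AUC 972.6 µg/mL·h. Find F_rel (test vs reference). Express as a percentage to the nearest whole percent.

F_rel = 55%

F_rel = (AUC_test/D_test) / (AUC_ref/D_ref)
      = (537.7/500) / (972.6/500)
      = 1.0754 / 1.9452 = 0.5528 = 55.28%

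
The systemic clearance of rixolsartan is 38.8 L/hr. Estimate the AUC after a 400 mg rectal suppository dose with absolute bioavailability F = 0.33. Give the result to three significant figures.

AUC = 3.40 mg/L·hr

AUC_0→∞ = F × Dose / CL
        = 0.33 × 400 / 38.8 = 3.40206 mg/L·hr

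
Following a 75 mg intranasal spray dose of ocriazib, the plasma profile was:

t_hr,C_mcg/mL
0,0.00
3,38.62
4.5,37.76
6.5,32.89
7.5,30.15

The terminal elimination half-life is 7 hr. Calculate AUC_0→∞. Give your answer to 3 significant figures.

Trapezoidal AUC_0→7.5:
  [0→3]: (0.00+38.62)/2 × 3 = 57.93
  [3→4.5]: (38.62+37.76)/2 × 1.5 = 57.285
  [4.5→6.5]: (37.76+32.89)/2 × 2 = 70.65
  [6.5→7.5]: (32.89+30.15)/2 × 1 = 31.52
  Sum = 217.385 mcg/mL·hr
k_e = ln2 / t½ = 0.693147 / 7 = 0.0990 hr^-1
Extrapolated tail: C_last / k_e = 30.15 / 0.099 = 304.545
AUC_0→∞ = 217.385 + 304.545 = 521.93 mcg/mL·hr

AUC = 522 mcg/mL·hr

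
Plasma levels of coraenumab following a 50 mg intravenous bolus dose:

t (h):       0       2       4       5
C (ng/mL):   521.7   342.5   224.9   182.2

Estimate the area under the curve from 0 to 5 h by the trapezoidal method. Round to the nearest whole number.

AUC = 1635 ng/mL·h

Trapezoidal AUC_0→5:
  [0→2]: (521.7+342.5)/2 × 2 = 864.2
  [2→4]: (342.5+224.9)/2 × 2 = 567.4
  [4→5]: (224.9+182.2)/2 × 1 = 203.55
  Sum = 1635.15 ng/mL·h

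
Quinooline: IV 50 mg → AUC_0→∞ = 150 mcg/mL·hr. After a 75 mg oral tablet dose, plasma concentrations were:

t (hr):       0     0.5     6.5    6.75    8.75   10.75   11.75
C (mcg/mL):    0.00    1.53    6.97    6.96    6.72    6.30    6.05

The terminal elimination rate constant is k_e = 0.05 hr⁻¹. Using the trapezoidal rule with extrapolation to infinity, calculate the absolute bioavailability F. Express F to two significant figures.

Trapezoidal AUC_0→11.75 (oral tablet):
  [0→0.5]: (0.00+1.53)/2 × 0.5 = 0.3825
  [0.5→6.5]: (1.53+6.97)/2 × 6 = 25.5
  [6.5→6.75]: (6.97+6.96)/2 × 0.25 = 1.74125
  [6.75→8.75]: (6.96+6.72)/2 × 2 = 13.68
  [8.75→10.75]: (6.72+6.30)/2 × 2 = 13.02
  [10.75→11.75]: (6.30+6.05)/2 × 1 = 6.175
  Sum = 60.49875 mcg/mL·hr
Tail: C_last/k_e = 6.05/0.05 = 121.000
AUC_0→∞ (oral tablet) = 60.49875 + 121.000 = 181.49875 mcg/mL·hr
F = (AUC_ev/D_ev)/(AUC_iv/D_iv) = (181.49875/75)/(150/50) = 2.41998/3 = 0.8067

F = 0.81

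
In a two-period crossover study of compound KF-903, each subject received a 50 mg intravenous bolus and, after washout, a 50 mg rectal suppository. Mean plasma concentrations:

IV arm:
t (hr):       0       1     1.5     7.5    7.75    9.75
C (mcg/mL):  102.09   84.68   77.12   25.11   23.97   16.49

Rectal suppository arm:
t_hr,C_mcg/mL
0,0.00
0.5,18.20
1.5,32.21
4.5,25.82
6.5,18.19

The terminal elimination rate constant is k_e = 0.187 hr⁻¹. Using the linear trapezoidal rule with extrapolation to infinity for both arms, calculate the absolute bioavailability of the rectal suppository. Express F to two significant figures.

F = 0.45

Trapezoidal AUC_0→9.75 (IV):
  [0→1]: (102.09+84.68)/2 × 1 = 93.385
  [1→1.5]: (84.68+77.12)/2 × 0.5 = 40.45
  [1.5→7.5]: (77.12+25.11)/2 × 6 = 306.69
  [7.5→7.75]: (25.11+23.97)/2 × 0.25 = 6.135
  [7.75→9.75]: (23.97+16.49)/2 × 2 = 40.46
  Sum = 487.12 mcg/mL·hr
IV tail: 16.49/0.187 = 88.182; AUC_iv,0→∞ = 487.12 + 88.182 = 575.302 mcg/mL·hr
Trapezoidal AUC_0→6.5 (rectal suppository):
  [0→0.5]: (0.00+18.20)/2 × 0.5 = 4.55
  [0.5→1.5]: (18.20+32.21)/2 × 1 = 25.205
  [1.5→4.5]: (32.21+25.82)/2 × 3 = 87.045
  [4.5→6.5]: (25.82+18.19)/2 × 2 = 44.01
  Sum = 160.81 mcg/mL·hr
rectal suppository tail: 18.19/0.187 = 97.273; AUC_ev,0→∞ = 160.81 + 97.273 = 258.083 mcg/mL·hr
F = (AUC_ev/D_ev)/(AUC_iv/D_iv) = (258.083/50)/(575.302/50) = 5.16166/11.50604 = 0.4486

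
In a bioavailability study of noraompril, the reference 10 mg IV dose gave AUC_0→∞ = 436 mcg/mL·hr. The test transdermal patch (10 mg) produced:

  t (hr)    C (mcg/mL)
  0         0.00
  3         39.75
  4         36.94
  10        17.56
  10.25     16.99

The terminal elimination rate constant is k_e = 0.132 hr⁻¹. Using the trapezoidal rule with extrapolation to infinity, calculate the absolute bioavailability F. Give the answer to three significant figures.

Trapezoidal AUC_0→10.25 (transdermal patch):
  [0→3]: (0.00+39.75)/2 × 3 = 59.625
  [3→4]: (39.75+36.94)/2 × 1 = 38.345
  [4→10]: (36.94+17.56)/2 × 6 = 163.5
  [10→10.25]: (17.56+16.99)/2 × 0.25 = 4.31875
  Sum = 265.78875 mcg/mL·hr
Tail: C_last/k_e = 16.99/0.132 = 128.712
AUC_0→∞ (transdermal patch) = 265.78875 + 128.712 = 394.50075 mcg/mL·hr
F = (AUC_ev/D_ev)/(AUC_iv/D_iv) = (394.50075/10)/(436/10) = 39.450075/43.6 = 0.9048

F = 0.905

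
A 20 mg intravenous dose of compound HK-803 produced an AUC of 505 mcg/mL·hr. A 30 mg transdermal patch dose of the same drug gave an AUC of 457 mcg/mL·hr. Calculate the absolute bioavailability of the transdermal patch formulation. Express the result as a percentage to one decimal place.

F = (AUC_ev / D_ev) / (AUC_iv / D_iv)
  = (457/30) / (505/20)
  = 15.2333 / 25.25 = 0.6033
  = 60.33%

F = 60.3%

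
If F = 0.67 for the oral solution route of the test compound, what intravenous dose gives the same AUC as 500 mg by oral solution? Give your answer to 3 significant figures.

D_iv = 335 mg

Systemic exposure from an extravascular dose = F × D_ev, so the equivalent IV dose is F × D_ev.
D_iv = F × D_ev = 0.67 × 500 = 335 mg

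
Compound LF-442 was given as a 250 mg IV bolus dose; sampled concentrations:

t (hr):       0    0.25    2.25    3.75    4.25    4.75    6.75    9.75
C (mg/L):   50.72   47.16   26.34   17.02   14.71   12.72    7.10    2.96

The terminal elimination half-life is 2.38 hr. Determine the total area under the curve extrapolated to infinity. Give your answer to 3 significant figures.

AUC = 178 mg/L·hr

Trapezoidal AUC_0→9.75:
  [0→0.25]: (50.72+47.16)/2 × 0.25 = 12.235
  [0.25→2.25]: (47.16+26.34)/2 × 2 = 73.5
  [2.25→3.75]: (26.34+17.02)/2 × 1.5 = 32.52
  [3.75→4.25]: (17.02+14.71)/2 × 0.5 = 7.9325
  [4.25→4.75]: (14.71+12.72)/2 × 0.5 = 6.8575
  [4.75→6.75]: (12.72+7.10)/2 × 2 = 19.82
  [6.75→9.75]: (7.10+2.96)/2 × 3 = 15.09
  Sum = 167.955 mg/L·hr
k_e = ln2 / t½ = 0.693147 / 2.38 = 0.2912 hr^-1
Extrapolated tail: C_last / k_e = 2.96 / 0.2912 = 10.165
AUC_0→∞ = 167.955 + 10.165 = 178.12 mg/L·hr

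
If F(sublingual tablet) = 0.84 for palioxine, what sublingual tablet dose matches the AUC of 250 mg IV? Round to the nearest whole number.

D_sublingual = 298 mg

For equal systemic exposure: F × D_ev = D_iv
D_ev = D_iv / F = 250 / 0.84 = 297.619 mg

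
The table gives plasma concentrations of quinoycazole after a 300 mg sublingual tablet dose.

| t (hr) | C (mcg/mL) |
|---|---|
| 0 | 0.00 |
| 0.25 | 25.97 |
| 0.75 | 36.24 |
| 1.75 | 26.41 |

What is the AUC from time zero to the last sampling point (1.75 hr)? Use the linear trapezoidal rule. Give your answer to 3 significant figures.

Trapezoidal AUC_0→1.75:
  [0→0.25]: (0.00+25.97)/2 × 0.25 = 3.24625
  [0.25→0.75]: (25.97+36.24)/2 × 0.5 = 15.5525
  [0.75→1.75]: (36.24+26.41)/2 × 1 = 31.325
  Sum = 50.12375 mcg/mL·hr

AUC = 50.1 mcg/mL·hr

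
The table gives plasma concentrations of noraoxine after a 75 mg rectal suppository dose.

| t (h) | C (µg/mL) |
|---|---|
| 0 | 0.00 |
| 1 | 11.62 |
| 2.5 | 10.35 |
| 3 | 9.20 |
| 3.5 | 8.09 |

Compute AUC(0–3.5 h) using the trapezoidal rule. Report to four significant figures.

AUC = 31.50 µg/mL·h

Trapezoidal AUC_0→3.5:
  [0→1]: (0.00+11.62)/2 × 1 = 5.81
  [1→2.5]: (11.62+10.35)/2 × 1.5 = 16.4775
  [2.5→3]: (10.35+9.20)/2 × 0.5 = 4.8875
  [3→3.5]: (9.20+8.09)/2 × 0.5 = 4.3225
  Sum = 31.4975 µg/mL·h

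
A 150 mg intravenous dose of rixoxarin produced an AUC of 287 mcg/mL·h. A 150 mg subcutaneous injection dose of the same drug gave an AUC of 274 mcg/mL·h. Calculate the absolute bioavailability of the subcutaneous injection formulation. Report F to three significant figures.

F = (AUC_ev / D_ev) / (AUC_iv / D_iv)
  = (274/150) / (287/150)
  = 1.82667 / 1.91333 = 0.9547

F = 0.955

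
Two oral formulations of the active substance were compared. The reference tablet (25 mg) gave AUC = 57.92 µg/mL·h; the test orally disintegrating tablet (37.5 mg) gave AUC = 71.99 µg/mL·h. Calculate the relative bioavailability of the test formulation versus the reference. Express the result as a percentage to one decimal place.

F_rel = 82.9%

F_rel = (AUC_test/D_test) / (AUC_ref/D_ref)
      = (71.99/37.5) / (57.92/25)
      = 1.91973 / 2.3168 = 0.8286 = 82.86%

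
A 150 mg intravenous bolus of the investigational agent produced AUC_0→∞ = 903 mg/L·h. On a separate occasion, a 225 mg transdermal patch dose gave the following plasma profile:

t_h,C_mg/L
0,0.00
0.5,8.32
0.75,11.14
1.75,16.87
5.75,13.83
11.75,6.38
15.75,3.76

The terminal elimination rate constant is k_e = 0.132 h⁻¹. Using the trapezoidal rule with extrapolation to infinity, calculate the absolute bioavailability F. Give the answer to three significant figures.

Trapezoidal AUC_0→15.75 (transdermal patch):
  [0→0.5]: (0.00+8.32)/2 × 0.5 = 2.08
  [0.5→0.75]: (8.32+11.14)/2 × 0.25 = 2.4325
  [0.75→1.75]: (11.14+16.87)/2 × 1 = 14.005
  [1.75→5.75]: (16.87+13.83)/2 × 4 = 61.4
  [5.75→11.75]: (13.83+6.38)/2 × 6 = 60.63
  [11.75→15.75]: (6.38+3.76)/2 × 4 = 20.28
  Sum = 160.8275 mg/L·h
Tail: C_last/k_e = 3.76/0.132 = 28.485
AUC_0→∞ (transdermal patch) = 160.8275 + 28.485 = 189.3125 mg/L·h
F = (AUC_ev/D_ev)/(AUC_iv/D_iv) = (189.3125/225)/(903/150) = 0.841389/6.02 = 0.1398

F = 0.140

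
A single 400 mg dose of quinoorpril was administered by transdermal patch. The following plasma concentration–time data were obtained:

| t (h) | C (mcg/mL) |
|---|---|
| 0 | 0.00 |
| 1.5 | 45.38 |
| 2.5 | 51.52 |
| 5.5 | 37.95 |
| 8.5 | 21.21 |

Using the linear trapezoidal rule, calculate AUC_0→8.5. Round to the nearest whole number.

Trapezoidal AUC_0→8.5:
  [0→1.5]: (0.00+45.38)/2 × 1.5 = 34.035
  [1.5→2.5]: (45.38+51.52)/2 × 1 = 48.45
  [2.5→5.5]: (51.52+37.95)/2 × 3 = 134.205
  [5.5→8.5]: (37.95+21.21)/2 × 3 = 88.74
  Sum = 305.43 mcg/mL·h

AUC = 305 mcg/mL·h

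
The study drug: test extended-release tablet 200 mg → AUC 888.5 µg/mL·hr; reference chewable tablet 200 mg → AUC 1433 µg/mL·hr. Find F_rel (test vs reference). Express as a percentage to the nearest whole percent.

F_rel = 62%

F_rel = (AUC_test/D_test) / (AUC_ref/D_ref)
      = (888.5/200) / (1433/200)
      = 4.4425 / 7.165 = 0.6200 = 62.00%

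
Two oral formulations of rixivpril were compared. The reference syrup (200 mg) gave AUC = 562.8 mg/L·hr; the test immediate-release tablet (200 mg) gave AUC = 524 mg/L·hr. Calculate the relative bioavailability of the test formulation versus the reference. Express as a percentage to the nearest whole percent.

F_rel = (AUC_test/D_test) / (AUC_ref/D_ref)
      = (524/200) / (562.8/200)
      = 2.62 / 2.814 = 0.9311 = 93.11%

F_rel = 93%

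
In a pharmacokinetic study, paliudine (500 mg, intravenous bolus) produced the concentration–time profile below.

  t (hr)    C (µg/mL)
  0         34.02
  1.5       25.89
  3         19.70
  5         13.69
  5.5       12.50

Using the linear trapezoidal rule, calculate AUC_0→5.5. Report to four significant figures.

Trapezoidal AUC_0→5.5:
  [0→1.5]: (34.02+25.89)/2 × 1.5 = 44.9325
  [1.5→3]: (25.89+19.70)/2 × 1.5 = 34.1925
  [3→5]: (19.70+13.69)/2 × 2 = 33.39
  [5→5.5]: (13.69+12.50)/2 × 0.5 = 6.5475
  Sum = 119.0625 µg/mL·hr

AUC = 119.1 µg/mL·hr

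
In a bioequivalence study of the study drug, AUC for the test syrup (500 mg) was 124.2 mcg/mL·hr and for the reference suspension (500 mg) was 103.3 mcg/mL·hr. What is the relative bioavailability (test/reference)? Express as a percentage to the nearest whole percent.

F_rel = 120%

F_rel = (AUC_test/D_test) / (AUC_ref/D_ref)
      = (124.2/500) / (103.3/500)
      = 0.2484 / 0.2066 = 1.2023 = 120.23%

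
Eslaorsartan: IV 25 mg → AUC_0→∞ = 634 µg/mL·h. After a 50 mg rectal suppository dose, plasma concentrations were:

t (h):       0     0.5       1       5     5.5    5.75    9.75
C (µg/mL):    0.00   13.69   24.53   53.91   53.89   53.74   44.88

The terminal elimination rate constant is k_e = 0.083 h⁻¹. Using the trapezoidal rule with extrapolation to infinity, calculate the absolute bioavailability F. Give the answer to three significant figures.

F = 0.748

Trapezoidal AUC_0→9.75 (rectal suppository):
  [0→0.5]: (0.00+13.69)/2 × 0.5 = 3.4225
  [0.5→1]: (13.69+24.53)/2 × 0.5 = 9.555
  [1→5]: (24.53+53.91)/2 × 4 = 156.88
  [5→5.5]: (53.91+53.89)/2 × 0.5 = 26.95
  [5.5→5.75]: (53.89+53.74)/2 × 0.25 = 13.45375
  [5.75→9.75]: (53.74+44.88)/2 × 4 = 197.24
  Sum = 407.50125 µg/mL·h
Tail: C_last/k_e = 44.88/0.083 = 540.723
AUC_0→∞ (rectal suppository) = 407.50125 + 540.723 = 948.22425 µg/mL·h
F = (AUC_ev/D_ev)/(AUC_iv/D_iv) = (948.22425/50)/(634/25) = 18.964485/25.36 = 0.7478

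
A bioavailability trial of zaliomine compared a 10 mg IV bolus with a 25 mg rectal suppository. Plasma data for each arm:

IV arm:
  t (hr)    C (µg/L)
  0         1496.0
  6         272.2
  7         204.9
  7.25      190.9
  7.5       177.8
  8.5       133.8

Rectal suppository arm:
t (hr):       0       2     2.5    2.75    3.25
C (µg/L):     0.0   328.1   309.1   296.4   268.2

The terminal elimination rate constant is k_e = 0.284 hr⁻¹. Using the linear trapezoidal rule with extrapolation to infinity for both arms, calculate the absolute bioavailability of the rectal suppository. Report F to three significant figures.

Trapezoidal AUC_0→8.5 (IV):
  [0→6]: (1496.0+272.2)/2 × 6 = 5304.6
  [6→7]: (272.2+204.9)/2 × 1 = 238.55
  [7→7.25]: (204.9+190.9)/2 × 0.25 = 49.475
  [7.25→7.5]: (190.9+177.8)/2 × 0.25 = 46.0875
  [7.5→8.5]: (177.8+133.8)/2 × 1 = 155.8
  Sum = 5794.5125 µg/L·hr
IV tail: 133.8/0.284 = 471.127; AUC_iv,0→∞ = 5794.5125 + 471.127 = 6265.6395 µg/L·hr
Trapezoidal AUC_0→3.25 (rectal suppository):
  [0→2]: (0.0+328.1)/2 × 2 = 328.1
  [2→2.5]: (328.1+309.1)/2 × 0.5 = 159.3
  [2.5→2.75]: (309.1+296.4)/2 × 0.25 = 75.6875
  [2.75→3.25]: (296.4+268.2)/2 × 0.5 = 141.15
  Sum = 704.2375 µg/L·hr
rectal suppository tail: 268.2/0.284 = 944.366; AUC_ev,0→∞ = 704.2375 + 944.366 = 1648.6035 µg/L·hr
F = (AUC_ev/D_ev)/(AUC_iv/D_iv) = (1648.6035/25)/(6265.6395/10) = 65.94414/626.56395 = 0.1052

F = 0.105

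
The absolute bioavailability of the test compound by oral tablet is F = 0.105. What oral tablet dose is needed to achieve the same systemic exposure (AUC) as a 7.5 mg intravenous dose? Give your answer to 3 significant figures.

D_oral = 71.4 mg

For equal systemic exposure: F × D_ev = D_iv
D_ev = D_iv / F = 7.5 / 0.105 = 71.4286 mg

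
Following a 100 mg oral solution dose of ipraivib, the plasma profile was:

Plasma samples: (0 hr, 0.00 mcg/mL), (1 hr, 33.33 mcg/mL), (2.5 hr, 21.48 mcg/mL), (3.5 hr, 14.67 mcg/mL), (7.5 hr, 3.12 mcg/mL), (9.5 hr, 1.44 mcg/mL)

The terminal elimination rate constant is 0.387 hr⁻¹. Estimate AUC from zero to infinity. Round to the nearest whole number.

AUC = 120 mcg/mL·hr

Trapezoidal AUC_0→9.5:
  [0→1]: (0.00+33.33)/2 × 1 = 16.665
  [1→2.5]: (33.33+21.48)/2 × 1.5 = 41.1075
  [2.5→3.5]: (21.48+14.67)/2 × 1 = 18.075
  [3.5→7.5]: (14.67+3.12)/2 × 4 = 35.58
  [7.5→9.5]: (3.12+1.44)/2 × 2 = 4.56
  Sum = 115.9875 mcg/mL·hr
Extrapolated tail: C_last / k_e = 1.44 / 0.387 = 3.721
AUC_0→∞ = 115.9875 + 3.721 = 119.7085 mcg/mL·hr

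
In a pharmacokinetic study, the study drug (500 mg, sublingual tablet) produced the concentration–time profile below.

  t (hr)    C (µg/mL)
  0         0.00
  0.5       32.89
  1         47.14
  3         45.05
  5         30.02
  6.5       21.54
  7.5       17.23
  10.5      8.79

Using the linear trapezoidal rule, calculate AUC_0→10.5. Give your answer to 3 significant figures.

AUC = 293 µg/mL·hr

Trapezoidal AUC_0→10.5:
  [0→0.5]: (0.00+32.89)/2 × 0.5 = 8.2225
  [0.5→1]: (32.89+47.14)/2 × 0.5 = 20.0075
  [1→3]: (47.14+45.05)/2 × 2 = 92.19
  [3→5]: (45.05+30.02)/2 × 2 = 75.07
  [5→6.5]: (30.02+21.54)/2 × 1.5 = 38.67
  [6.5→7.5]: (21.54+17.23)/2 × 1 = 19.385
  [7.5→10.5]: (17.23+8.79)/2 × 3 = 39.03
  Sum = 292.575 µg/mL·hr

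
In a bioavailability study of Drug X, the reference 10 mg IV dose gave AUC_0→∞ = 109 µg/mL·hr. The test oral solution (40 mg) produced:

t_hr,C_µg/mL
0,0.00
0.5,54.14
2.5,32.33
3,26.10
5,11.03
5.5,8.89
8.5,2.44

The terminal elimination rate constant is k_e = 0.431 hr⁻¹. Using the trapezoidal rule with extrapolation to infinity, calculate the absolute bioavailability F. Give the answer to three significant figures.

Trapezoidal AUC_0→8.5 (oral solution):
  [0→0.5]: (0.00+54.14)/2 × 0.5 = 13.535
  [0.5→2.5]: (54.14+32.33)/2 × 2 = 86.47
  [2.5→3]: (32.33+26.10)/2 × 0.5 = 14.6075
  [3→5]: (26.10+11.03)/2 × 2 = 37.13
  [5→5.5]: (11.03+8.89)/2 × 0.5 = 4.98
  [5.5→8.5]: (8.89+2.44)/2 × 3 = 16.995
  Sum = 173.7175 µg/mL·hr
Tail: C_last/k_e = 2.44/0.431 = 5.661
AUC_0→∞ (oral solution) = 173.7175 + 5.661 = 179.3785 µg/mL·hr
F = (AUC_ev/D_ev)/(AUC_iv/D_iv) = (179.3785/40)/(109/10) = 4.4844625/10.9 = 0.4114

F = 0.411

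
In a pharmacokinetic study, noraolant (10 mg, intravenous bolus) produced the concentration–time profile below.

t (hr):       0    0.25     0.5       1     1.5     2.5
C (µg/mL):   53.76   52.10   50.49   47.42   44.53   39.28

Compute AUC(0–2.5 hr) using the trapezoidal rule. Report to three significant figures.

AUC = 115 µg/mL·hr

Trapezoidal AUC_0→2.5:
  [0→0.25]: (53.76+52.10)/2 × 0.25 = 13.2325
  [0.25→0.5]: (52.10+50.49)/2 × 0.25 = 12.82375
  [0.5→1]: (50.49+47.42)/2 × 0.5 = 24.4775
  [1→1.5]: (47.42+44.53)/2 × 0.5 = 22.9875
  [1.5→2.5]: (44.53+39.28)/2 × 1 = 41.905
  Sum = 115.42625 µg/mL·hr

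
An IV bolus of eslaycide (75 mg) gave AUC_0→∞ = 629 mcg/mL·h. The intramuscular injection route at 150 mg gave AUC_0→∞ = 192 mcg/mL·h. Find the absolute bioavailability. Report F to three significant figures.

F = (AUC_ev / D_ev) / (AUC_iv / D_iv)
  = (192/150) / (629/75)
  = 1.28 / 8.38667 = 0.1526

F = 0.153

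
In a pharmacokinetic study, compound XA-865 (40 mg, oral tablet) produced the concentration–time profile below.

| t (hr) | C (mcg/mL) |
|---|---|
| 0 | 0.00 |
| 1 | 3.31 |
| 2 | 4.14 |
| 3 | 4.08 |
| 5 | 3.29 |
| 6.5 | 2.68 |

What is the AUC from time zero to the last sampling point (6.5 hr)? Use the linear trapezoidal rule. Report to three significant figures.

Trapezoidal AUC_0→6.5:
  [0→1]: (0.00+3.31)/2 × 1 = 1.655
  [1→2]: (3.31+4.14)/2 × 1 = 3.725
  [2→3]: (4.14+4.08)/2 × 1 = 4.11
  [3→5]: (4.08+3.29)/2 × 2 = 7.37
  [5→6.5]: (3.29+2.68)/2 × 1.5 = 4.4775
  Sum = 21.3375 mcg/mL·hr

AUC = 21.3 mcg/mL·hr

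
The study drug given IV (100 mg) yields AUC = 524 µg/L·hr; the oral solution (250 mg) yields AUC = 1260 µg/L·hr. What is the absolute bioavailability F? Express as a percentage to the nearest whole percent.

F = (AUC_ev / D_ev) / (AUC_iv / D_iv)
  = (1260/250) / (524/100)
  = 5.04 / 5.24 = 0.9618
  = 96.18%

F = 96%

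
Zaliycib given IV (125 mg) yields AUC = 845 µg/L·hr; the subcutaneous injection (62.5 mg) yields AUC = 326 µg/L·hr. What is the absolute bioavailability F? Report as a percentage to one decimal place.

F = (AUC_ev / D_ev) / (AUC_iv / D_iv)
  = (326/62.5) / (845/125)
  = 5.216 / 6.76 = 0.7716
  = 77.16%

F = 77.2%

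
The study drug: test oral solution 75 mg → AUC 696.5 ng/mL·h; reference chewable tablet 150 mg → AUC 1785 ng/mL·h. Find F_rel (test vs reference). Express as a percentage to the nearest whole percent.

F_rel = 78%

F_rel = (AUC_test/D_test) / (AUC_ref/D_ref)
      = (696.5/75) / (1785/150)
      = 9.28667 / 11.9 = 0.7804 = 78.04%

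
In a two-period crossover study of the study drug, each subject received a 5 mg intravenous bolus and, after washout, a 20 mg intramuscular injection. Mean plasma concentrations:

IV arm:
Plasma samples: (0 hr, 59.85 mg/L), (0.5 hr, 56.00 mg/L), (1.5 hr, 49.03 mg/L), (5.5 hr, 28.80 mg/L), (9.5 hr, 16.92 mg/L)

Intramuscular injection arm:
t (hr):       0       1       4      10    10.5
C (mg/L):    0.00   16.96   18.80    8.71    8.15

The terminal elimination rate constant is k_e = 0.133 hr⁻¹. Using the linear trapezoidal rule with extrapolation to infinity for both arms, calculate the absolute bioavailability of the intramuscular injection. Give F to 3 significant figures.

F = 0.115

Trapezoidal AUC_0→9.5 (IV):
  [0→0.5]: (59.85+56.00)/2 × 0.5 = 28.9625
  [0.5→1.5]: (56.00+49.03)/2 × 1 = 52.515
  [1.5→5.5]: (49.03+28.80)/2 × 4 = 155.66
  [5.5→9.5]: (28.80+16.92)/2 × 4 = 91.44
  Sum = 328.5775 mg/L·hr
IV tail: 16.92/0.133 = 127.218; AUC_iv,0→∞ = 328.5775 + 127.218 = 455.7955 mg/L·hr
Trapezoidal AUC_0→10.5 (intramuscular injection):
  [0→1]: (0.00+16.96)/2 × 1 = 8.48
  [1→4]: (16.96+18.80)/2 × 3 = 53.64
  [4→10]: (18.80+8.71)/2 × 6 = 82.53
  [10→10.5]: (8.71+8.15)/2 × 0.5 = 4.215
  Sum = 148.865 mg/L·hr
intramuscular injection tail: 8.15/0.133 = 61.278; AUC_ev,0→∞ = 148.865 + 61.278 = 210.143 mg/L·hr
F = (AUC_ev/D_ev)/(AUC_iv/D_iv) = (210.143/20)/(455.7955/5) = 10.50715/91.1591 = 0.1153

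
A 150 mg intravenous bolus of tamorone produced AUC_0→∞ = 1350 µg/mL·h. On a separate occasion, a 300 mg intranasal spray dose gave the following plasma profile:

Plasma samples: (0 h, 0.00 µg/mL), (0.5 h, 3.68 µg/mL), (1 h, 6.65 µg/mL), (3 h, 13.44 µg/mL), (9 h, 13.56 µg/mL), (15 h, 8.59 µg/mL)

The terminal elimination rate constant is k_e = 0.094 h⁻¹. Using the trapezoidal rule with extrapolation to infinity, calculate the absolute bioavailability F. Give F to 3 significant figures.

F = 0.0972

Trapezoidal AUC_0→15 (intranasal spray):
  [0→0.5]: (0.00+3.68)/2 × 0.5 = 0.92
  [0.5→1]: (3.68+6.65)/2 × 0.5 = 2.5825
  [1→3]: (6.65+13.44)/2 × 2 = 20.09
  [3→9]: (13.44+13.56)/2 × 6 = 81.0
  [9→15]: (13.56+8.59)/2 × 6 = 66.45
  Sum = 171.0425 µg/mL·h
Tail: C_last/k_e = 8.59/0.094 = 91.383
AUC_0→∞ (intranasal spray) = 171.0425 + 91.383 = 262.4255 µg/mL·h
F = (AUC_ev/D_ev)/(AUC_iv/D_iv) = (262.4255/300)/(1350/150) = 0.874752/9 = 0.0972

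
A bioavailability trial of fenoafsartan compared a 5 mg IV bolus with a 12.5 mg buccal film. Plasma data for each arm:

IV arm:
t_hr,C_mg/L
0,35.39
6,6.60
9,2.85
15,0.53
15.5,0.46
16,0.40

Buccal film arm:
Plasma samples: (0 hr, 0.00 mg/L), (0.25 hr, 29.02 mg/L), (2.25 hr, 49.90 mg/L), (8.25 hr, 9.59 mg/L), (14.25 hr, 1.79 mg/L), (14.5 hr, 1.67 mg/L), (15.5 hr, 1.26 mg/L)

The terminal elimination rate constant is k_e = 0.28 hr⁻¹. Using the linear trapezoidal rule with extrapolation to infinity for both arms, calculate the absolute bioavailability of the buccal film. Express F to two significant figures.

F = 0.79

Trapezoidal AUC_0→16 (IV):
  [0→6]: (35.39+6.60)/2 × 6 = 125.97
  [6→9]: (6.60+2.85)/2 × 3 = 14.175
  [9→15]: (2.85+0.53)/2 × 6 = 10.14
  [15→15.5]: (0.53+0.46)/2 × 0.5 = 0.2475
  [15.5→16]: (0.46+0.40)/2 × 0.5 = 0.215
  Sum = 150.7475 mg/L·hr
IV tail: 0.40/0.28 = 1.429; AUC_iv,0→∞ = 150.7475 + 1.429 = 152.1765 mg/L·hr
Trapezoidal AUC_0→15.5 (buccal film):
  [0→0.25]: (0.00+29.02)/2 × 0.25 = 3.6275
  [0.25→2.25]: (29.02+49.90)/2 × 2 = 78.92
  [2.25→8.25]: (49.90+9.59)/2 × 6 = 178.47
  [8.25→14.25]: (9.59+1.79)/2 × 6 = 34.14
  [14.25→14.5]: (1.79+1.67)/2 × 0.25 = 0.4325
  [14.5→15.5]: (1.67+1.26)/2 × 1 = 1.465
  Sum = 297.055 mg/L·hr
buccal film tail: 1.26/0.28 = 4.500; AUC_ev,0→∞ = 297.055 + 4.500 = 301.555 mg/L·hr
F = (AUC_ev/D_ev)/(AUC_iv/D_iv) = (301.555/12.5)/(152.1765/5) = 24.1244/30.4353 = 0.7926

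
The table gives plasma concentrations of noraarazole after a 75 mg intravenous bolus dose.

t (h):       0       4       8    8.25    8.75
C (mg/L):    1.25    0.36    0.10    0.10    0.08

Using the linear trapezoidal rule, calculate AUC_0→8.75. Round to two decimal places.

AUC = 4.21 mg/L·h

Trapezoidal AUC_0→8.75:
  [0→4]: (1.25+0.36)/2 × 4 = 3.22
  [4→8]: (0.36+0.10)/2 × 4 = 0.92
  [8→8.25]: (0.10+0.10)/2 × 0.25 = 0.025
  [8.25→8.75]: (0.10+0.08)/2 × 0.5 = 0.045
  Sum = 4.21 mg/L·h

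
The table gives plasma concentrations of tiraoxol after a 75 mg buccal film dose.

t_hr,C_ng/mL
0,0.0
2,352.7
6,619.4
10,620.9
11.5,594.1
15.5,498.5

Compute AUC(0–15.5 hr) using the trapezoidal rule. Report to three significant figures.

AUC = 7870 ng/mL·hr

Trapezoidal AUC_0→15.5:
  [0→2]: (0.0+352.7)/2 × 2 = 352.7
  [2→6]: (352.7+619.4)/2 × 4 = 1944.2
  [6→10]: (619.4+620.9)/2 × 4 = 2480.6
  [10→11.5]: (620.9+594.1)/2 × 1.5 = 911.25
  [11.5→15.5]: (594.1+498.5)/2 × 4 = 2185.2
  Sum = 7873.95 ng/mL·hr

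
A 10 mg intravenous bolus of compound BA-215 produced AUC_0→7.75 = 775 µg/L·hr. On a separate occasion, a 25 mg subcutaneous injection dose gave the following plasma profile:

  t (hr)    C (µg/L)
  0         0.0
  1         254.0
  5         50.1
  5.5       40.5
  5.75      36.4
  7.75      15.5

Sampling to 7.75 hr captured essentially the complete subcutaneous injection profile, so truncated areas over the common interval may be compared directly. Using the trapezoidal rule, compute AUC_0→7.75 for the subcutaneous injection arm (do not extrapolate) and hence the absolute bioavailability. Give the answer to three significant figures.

F = 0.423

Trapezoidal AUC_0→7.75 (subcutaneous injection):
  [0→1]: (0.0+254.0)/2 × 1 = 127.0
  [1→5]: (254.0+50.1)/2 × 4 = 608.2
  [5→5.5]: (50.1+40.5)/2 × 0.5 = 22.65
  [5.5→5.75]: (40.5+36.4)/2 × 0.25 = 9.6125
  [5.75→7.75]: (36.4+15.5)/2 × 2 = 51.9
  Sum = 819.3625 µg/L·hr
F = (AUC_ev/D_ev)/(AUC_iv/D_iv) = (819.3625/25)/(775/10) = 32.7745/77.5 = 0.4229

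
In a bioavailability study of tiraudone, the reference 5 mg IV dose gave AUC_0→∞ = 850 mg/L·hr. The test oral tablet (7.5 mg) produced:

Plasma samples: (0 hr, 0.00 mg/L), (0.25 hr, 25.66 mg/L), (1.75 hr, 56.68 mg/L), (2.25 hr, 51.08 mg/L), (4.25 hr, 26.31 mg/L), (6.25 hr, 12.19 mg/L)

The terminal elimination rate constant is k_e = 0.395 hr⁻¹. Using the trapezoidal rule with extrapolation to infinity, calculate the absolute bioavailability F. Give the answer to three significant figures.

Trapezoidal AUC_0→6.25 (oral tablet):
  [0→0.25]: (0.00+25.66)/2 × 0.25 = 3.2075
  [0.25→1.75]: (25.66+56.68)/2 × 1.5 = 61.755
  [1.75→2.25]: (56.68+51.08)/2 × 0.5 = 26.94
  [2.25→4.25]: (51.08+26.31)/2 × 2 = 77.39
  [4.25→6.25]: (26.31+12.19)/2 × 2 = 38.5
  Sum = 207.7925 mg/L·hr
Tail: C_last/k_e = 12.19/0.395 = 30.861
AUC_0→∞ (oral tablet) = 207.7925 + 30.861 = 238.6535 mg/L·hr
F = (AUC_ev/D_ev)/(AUC_iv/D_iv) = (238.6535/7.5)/(850/5) = 31.8205/170 = 0.1872

F = 0.187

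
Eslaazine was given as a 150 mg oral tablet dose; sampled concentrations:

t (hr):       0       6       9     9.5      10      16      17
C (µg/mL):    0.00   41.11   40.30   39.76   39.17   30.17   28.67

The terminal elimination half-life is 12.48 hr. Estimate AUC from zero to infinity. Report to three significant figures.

AUC = 1040 µg/mL·hr

Trapezoidal AUC_0→17:
  [0→6]: (0.00+41.11)/2 × 6 = 123.33
  [6→9]: (41.11+40.30)/2 × 3 = 122.115
  [9→9.5]: (40.30+39.76)/2 × 0.5 = 20.015
  [9.5→10]: (39.76+39.17)/2 × 0.5 = 19.7325
  [10→16]: (39.17+30.17)/2 × 6 = 208.02
  [16→17]: (30.17+28.67)/2 × 1 = 29.42
  Sum = 522.6325 µg/mL·hr
k_e = ln2 / t½ = 0.693147 / 12.48 = 0.0555 hr^-1
Extrapolated tail: C_last / k_e = 28.67 / 0.0555 = 516.577
AUC_0→∞ = 522.6325 + 516.577 = 1039.2095 µg/mL·hr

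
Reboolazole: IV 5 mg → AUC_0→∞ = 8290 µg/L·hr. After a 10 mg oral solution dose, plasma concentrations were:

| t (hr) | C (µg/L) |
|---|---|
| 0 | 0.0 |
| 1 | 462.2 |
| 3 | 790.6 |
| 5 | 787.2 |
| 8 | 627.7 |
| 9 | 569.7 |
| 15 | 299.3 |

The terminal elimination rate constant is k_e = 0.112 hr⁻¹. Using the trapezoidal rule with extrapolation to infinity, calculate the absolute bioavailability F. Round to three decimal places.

F = 0.667

Trapezoidal AUC_0→15 (oral solution):
  [0→1]: (0.0+462.2)/2 × 1 = 231.1
  [1→3]: (462.2+790.6)/2 × 2 = 1252.8
  [3→5]: (790.6+787.2)/2 × 2 = 1577.8
  [5→8]: (787.2+627.7)/2 × 3 = 2122.35
  [8→9]: (627.7+569.7)/2 × 1 = 598.7
  [9→15]: (569.7+299.3)/2 × 6 = 2607.0
  Sum = 8389.75 µg/L·hr
Tail: C_last/k_e = 299.3/0.112 = 2672.321
AUC_0→∞ (oral solution) = 8389.75 + 2672.321 = 11062.071 µg/L·hr
F = (AUC_ev/D_ev)/(AUC_iv/D_iv) = (11062.071/10)/(8290/5) = 1106.2071/1658 = 0.6672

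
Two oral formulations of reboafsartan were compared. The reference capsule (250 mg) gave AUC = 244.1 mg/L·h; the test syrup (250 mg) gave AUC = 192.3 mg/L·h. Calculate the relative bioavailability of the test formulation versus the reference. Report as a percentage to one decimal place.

F_rel = (AUC_test/D_test) / (AUC_ref/D_ref)
      = (192.3/250) / (244.1/250)
      = 0.7692 / 0.9764 = 0.7878 = 78.78%

F_rel = 78.8%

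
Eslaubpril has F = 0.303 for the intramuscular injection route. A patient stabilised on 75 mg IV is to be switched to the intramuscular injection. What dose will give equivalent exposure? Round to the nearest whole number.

For equal systemic exposure: F × D_ev = D_iv
D_ev = D_iv / F = 75 / 0.303 = 247.525 mg

D_intramuscular = 248 mg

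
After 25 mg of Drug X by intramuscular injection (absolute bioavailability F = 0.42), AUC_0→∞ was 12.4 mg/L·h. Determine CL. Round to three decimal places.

CL = 0.847 L/h

CL = F × Dose / AUC_0→∞
   = 0.42 × 25 / 12.4 = 0.846774 L/h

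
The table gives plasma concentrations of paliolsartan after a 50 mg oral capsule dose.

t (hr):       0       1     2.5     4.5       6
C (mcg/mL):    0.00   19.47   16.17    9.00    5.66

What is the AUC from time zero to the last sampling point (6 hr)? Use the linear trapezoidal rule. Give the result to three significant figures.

Trapezoidal AUC_0→6:
  [0→1]: (0.00+19.47)/2 × 1 = 9.735
  [1→2.5]: (19.47+16.17)/2 × 1.5 = 26.73
  [2.5→4.5]: (16.17+9.00)/2 × 2 = 25.17
  [4.5→6]: (9.00+5.66)/2 × 1.5 = 10.995
  Sum = 72.63 mcg/mL·hr

AUC = 72.6 mcg/mL·hr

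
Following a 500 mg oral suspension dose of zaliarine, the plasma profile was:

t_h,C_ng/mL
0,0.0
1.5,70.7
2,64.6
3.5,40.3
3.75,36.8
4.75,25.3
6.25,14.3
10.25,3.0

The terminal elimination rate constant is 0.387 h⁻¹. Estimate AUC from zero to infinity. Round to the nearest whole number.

AUC = 278 ng/mL·h

Trapezoidal AUC_0→10.25:
  [0→1.5]: (0.0+70.7)/2 × 1.5 = 53.025
  [1.5→2]: (70.7+64.6)/2 × 0.5 = 33.825
  [2→3.5]: (64.6+40.3)/2 × 1.5 = 78.675
  [3.5→3.75]: (40.3+36.8)/2 × 0.25 = 9.6375
  [3.75→4.75]: (36.8+25.3)/2 × 1 = 31.05
  [4.75→6.25]: (25.3+14.3)/2 × 1.5 = 29.7
  [6.25→10.25]: (14.3+3.0)/2 × 4 = 34.6
  Sum = 270.5125 ng/mL·h
Extrapolated tail: C_last / k_e = 3.0 / 0.387 = 7.752
AUC_0→∞ = 270.5125 + 7.752 = 278.2645 ng/mL·h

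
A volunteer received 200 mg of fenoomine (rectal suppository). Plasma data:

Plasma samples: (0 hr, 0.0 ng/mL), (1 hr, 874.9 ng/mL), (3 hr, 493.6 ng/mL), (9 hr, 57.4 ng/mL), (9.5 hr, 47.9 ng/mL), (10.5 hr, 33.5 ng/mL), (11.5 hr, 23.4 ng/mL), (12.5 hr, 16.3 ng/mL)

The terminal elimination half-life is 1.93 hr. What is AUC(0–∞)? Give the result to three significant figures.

AUC = 3620 ng/mL·hr

Trapezoidal AUC_0→12.5:
  [0→1]: (0.0+874.9)/2 × 1 = 437.45
  [1→3]: (874.9+493.6)/2 × 2 = 1368.5
  [3→9]: (493.6+57.4)/2 × 6 = 1653.0
  [9→9.5]: (57.4+47.9)/2 × 0.5 = 26.325
  [9.5→10.5]: (47.9+33.5)/2 × 1 = 40.7
  [10.5→11.5]: (33.5+23.4)/2 × 1 = 28.45
  [11.5→12.5]: (23.4+16.3)/2 × 1 = 19.85
  Sum = 3574.275 ng/mL·hr
k_e = ln2 / t½ = 0.693147 / 1.93 = 0.3591 hr^-1
Extrapolated tail: C_last / k_e = 16.3 / 0.3591 = 45.391
AUC_0→∞ = 3574.275 + 45.391 = 3619.666 ng/mL·hr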